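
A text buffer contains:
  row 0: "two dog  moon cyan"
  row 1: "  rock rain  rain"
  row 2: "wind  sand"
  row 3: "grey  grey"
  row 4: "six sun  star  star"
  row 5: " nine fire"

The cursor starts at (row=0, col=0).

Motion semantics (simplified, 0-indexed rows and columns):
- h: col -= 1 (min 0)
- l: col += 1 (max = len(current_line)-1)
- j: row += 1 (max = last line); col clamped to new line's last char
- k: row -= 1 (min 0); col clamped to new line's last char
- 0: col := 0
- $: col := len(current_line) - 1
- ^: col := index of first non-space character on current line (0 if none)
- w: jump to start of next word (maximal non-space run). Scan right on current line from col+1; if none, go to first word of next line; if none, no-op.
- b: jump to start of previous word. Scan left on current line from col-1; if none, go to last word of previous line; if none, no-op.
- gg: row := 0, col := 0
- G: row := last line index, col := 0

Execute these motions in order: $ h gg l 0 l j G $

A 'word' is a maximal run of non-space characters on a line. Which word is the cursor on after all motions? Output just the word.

After 1 ($): row=0 col=17 char='n'
After 2 (h): row=0 col=16 char='a'
After 3 (gg): row=0 col=0 char='t'
After 4 (l): row=0 col=1 char='w'
After 5 (0): row=0 col=0 char='t'
After 6 (l): row=0 col=1 char='w'
After 7 (j): row=1 col=1 char='_'
After 8 (G): row=5 col=0 char='_'
After 9 ($): row=5 col=9 char='e'

Answer: fire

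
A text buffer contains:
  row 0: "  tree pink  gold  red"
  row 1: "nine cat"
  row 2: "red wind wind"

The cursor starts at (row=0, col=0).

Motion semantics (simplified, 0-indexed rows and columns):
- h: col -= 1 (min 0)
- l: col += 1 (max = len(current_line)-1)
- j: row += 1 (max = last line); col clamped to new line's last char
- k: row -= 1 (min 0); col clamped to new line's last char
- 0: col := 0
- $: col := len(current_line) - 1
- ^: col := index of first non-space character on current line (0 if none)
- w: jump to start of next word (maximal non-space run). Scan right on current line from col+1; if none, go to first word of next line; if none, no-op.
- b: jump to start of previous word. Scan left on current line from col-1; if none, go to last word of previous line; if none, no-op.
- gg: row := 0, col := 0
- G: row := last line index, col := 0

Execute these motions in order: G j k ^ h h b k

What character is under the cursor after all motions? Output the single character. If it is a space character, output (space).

Answer: r

Derivation:
After 1 (G): row=2 col=0 char='r'
After 2 (j): row=2 col=0 char='r'
After 3 (k): row=1 col=0 char='n'
After 4 (^): row=1 col=0 char='n'
After 5 (h): row=1 col=0 char='n'
After 6 (h): row=1 col=0 char='n'
After 7 (b): row=0 col=19 char='r'
After 8 (k): row=0 col=19 char='r'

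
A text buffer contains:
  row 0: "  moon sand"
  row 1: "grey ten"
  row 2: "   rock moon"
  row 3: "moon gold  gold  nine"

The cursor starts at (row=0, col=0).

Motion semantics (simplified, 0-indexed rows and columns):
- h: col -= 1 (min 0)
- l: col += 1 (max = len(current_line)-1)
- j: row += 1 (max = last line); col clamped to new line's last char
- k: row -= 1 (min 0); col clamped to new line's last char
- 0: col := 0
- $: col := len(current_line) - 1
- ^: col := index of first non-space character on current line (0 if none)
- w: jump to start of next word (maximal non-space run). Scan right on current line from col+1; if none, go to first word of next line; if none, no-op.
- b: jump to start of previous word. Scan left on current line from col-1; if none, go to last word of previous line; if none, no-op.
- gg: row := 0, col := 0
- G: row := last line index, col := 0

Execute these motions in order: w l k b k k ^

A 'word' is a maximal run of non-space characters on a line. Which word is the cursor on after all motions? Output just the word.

After 1 (w): row=0 col=2 char='m'
After 2 (l): row=0 col=3 char='o'
After 3 (k): row=0 col=3 char='o'
After 4 (b): row=0 col=2 char='m'
After 5 (k): row=0 col=2 char='m'
After 6 (k): row=0 col=2 char='m'
After 7 (^): row=0 col=2 char='m'

Answer: moon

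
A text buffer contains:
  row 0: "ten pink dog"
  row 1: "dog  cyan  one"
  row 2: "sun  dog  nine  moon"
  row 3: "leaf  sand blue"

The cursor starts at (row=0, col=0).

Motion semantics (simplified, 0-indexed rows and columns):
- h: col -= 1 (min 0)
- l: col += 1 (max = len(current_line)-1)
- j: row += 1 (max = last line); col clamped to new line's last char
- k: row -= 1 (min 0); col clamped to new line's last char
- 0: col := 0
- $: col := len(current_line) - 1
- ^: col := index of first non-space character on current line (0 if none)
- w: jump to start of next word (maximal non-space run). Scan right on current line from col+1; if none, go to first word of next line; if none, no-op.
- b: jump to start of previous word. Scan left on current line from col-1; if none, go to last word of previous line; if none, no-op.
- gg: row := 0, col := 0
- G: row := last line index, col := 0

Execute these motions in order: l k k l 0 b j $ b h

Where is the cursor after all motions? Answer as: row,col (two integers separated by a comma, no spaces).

Answer: 1,10

Derivation:
After 1 (l): row=0 col=1 char='e'
After 2 (k): row=0 col=1 char='e'
After 3 (k): row=0 col=1 char='e'
After 4 (l): row=0 col=2 char='n'
After 5 (0): row=0 col=0 char='t'
After 6 (b): row=0 col=0 char='t'
After 7 (j): row=1 col=0 char='d'
After 8 ($): row=1 col=13 char='e'
After 9 (b): row=1 col=11 char='o'
After 10 (h): row=1 col=10 char='_'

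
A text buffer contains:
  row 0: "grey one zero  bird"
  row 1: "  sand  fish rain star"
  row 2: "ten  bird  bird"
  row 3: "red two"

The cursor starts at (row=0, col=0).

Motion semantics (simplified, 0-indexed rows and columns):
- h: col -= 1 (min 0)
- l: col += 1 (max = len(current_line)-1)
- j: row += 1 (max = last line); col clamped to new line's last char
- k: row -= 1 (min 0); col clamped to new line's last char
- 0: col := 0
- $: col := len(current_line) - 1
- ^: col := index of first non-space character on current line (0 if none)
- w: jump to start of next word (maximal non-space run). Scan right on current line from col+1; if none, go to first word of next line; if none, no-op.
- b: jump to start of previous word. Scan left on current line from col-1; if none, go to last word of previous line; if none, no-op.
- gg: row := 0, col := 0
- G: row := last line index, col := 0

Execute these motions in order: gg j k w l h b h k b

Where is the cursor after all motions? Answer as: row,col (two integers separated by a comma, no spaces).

After 1 (gg): row=0 col=0 char='g'
After 2 (j): row=1 col=0 char='_'
After 3 (k): row=0 col=0 char='g'
After 4 (w): row=0 col=5 char='o'
After 5 (l): row=0 col=6 char='n'
After 6 (h): row=0 col=5 char='o'
After 7 (b): row=0 col=0 char='g'
After 8 (h): row=0 col=0 char='g'
After 9 (k): row=0 col=0 char='g'
After 10 (b): row=0 col=0 char='g'

Answer: 0,0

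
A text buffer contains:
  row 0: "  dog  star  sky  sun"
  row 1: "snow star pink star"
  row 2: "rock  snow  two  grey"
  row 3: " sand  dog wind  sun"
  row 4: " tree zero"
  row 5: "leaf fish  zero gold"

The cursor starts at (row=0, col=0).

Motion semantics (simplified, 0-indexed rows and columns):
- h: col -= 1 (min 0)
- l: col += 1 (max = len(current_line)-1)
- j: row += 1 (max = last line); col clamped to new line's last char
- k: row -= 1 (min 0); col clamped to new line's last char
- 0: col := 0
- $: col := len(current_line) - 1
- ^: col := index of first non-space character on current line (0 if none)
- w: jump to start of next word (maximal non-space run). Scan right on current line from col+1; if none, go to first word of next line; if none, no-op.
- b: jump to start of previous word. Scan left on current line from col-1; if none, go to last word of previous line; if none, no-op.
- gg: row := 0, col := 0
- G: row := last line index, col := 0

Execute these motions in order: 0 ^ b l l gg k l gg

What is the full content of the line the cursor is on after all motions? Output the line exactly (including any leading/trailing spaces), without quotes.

Answer:   dog  star  sky  sun

Derivation:
After 1 (0): row=0 col=0 char='_'
After 2 (^): row=0 col=2 char='d'
After 3 (b): row=0 col=2 char='d'
After 4 (l): row=0 col=3 char='o'
After 5 (l): row=0 col=4 char='g'
After 6 (gg): row=0 col=0 char='_'
After 7 (k): row=0 col=0 char='_'
After 8 (l): row=0 col=1 char='_'
After 9 (gg): row=0 col=0 char='_'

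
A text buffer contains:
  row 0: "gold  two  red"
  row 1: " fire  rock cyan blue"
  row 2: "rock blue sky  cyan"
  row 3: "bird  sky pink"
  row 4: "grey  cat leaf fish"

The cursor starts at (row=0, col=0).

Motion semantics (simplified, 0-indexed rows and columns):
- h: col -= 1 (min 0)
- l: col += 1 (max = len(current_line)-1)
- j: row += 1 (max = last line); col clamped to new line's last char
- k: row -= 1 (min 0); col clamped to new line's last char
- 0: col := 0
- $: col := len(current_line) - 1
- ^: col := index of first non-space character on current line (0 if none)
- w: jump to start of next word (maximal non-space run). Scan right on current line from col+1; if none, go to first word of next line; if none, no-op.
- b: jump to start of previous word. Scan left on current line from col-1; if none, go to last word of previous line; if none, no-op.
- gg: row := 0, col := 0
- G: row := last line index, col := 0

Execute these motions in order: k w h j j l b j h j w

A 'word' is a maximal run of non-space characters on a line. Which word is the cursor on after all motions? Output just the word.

After 1 (k): row=0 col=0 char='g'
After 2 (w): row=0 col=6 char='t'
After 3 (h): row=0 col=5 char='_'
After 4 (j): row=1 col=5 char='_'
After 5 (j): row=2 col=5 char='b'
After 6 (l): row=2 col=6 char='l'
After 7 (b): row=2 col=5 char='b'
After 8 (j): row=3 col=5 char='_'
After 9 (h): row=3 col=4 char='_'
After 10 (j): row=4 col=4 char='_'
After 11 (w): row=4 col=6 char='c'

Answer: cat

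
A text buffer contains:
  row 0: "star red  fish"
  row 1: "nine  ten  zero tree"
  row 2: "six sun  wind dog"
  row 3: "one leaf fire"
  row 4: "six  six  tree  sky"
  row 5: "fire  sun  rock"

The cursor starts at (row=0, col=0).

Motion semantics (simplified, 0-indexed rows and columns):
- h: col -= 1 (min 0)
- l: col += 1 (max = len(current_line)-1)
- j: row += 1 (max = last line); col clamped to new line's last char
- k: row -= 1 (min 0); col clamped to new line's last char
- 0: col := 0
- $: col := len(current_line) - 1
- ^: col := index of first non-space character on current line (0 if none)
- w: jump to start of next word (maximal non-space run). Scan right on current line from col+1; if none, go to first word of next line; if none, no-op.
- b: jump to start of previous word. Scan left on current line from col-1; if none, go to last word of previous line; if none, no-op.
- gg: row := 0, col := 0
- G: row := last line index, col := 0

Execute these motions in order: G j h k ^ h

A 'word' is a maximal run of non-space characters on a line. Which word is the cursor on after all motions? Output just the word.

After 1 (G): row=5 col=0 char='f'
After 2 (j): row=5 col=0 char='f'
After 3 (h): row=5 col=0 char='f'
After 4 (k): row=4 col=0 char='s'
After 5 (^): row=4 col=0 char='s'
After 6 (h): row=4 col=0 char='s'

Answer: six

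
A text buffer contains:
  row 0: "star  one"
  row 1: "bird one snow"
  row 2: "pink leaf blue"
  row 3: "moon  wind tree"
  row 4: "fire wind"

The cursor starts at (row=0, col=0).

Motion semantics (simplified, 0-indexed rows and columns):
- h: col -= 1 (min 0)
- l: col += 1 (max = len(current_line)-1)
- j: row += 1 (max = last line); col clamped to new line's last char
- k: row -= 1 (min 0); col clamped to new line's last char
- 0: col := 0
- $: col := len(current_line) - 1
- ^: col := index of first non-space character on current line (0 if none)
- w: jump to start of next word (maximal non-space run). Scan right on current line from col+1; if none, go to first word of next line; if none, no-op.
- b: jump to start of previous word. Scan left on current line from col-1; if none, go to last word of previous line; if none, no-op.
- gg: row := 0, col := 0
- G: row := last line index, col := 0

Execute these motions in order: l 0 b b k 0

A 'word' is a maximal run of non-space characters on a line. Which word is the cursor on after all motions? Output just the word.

Answer: star

Derivation:
After 1 (l): row=0 col=1 char='t'
After 2 (0): row=0 col=0 char='s'
After 3 (b): row=0 col=0 char='s'
After 4 (b): row=0 col=0 char='s'
After 5 (k): row=0 col=0 char='s'
After 6 (0): row=0 col=0 char='s'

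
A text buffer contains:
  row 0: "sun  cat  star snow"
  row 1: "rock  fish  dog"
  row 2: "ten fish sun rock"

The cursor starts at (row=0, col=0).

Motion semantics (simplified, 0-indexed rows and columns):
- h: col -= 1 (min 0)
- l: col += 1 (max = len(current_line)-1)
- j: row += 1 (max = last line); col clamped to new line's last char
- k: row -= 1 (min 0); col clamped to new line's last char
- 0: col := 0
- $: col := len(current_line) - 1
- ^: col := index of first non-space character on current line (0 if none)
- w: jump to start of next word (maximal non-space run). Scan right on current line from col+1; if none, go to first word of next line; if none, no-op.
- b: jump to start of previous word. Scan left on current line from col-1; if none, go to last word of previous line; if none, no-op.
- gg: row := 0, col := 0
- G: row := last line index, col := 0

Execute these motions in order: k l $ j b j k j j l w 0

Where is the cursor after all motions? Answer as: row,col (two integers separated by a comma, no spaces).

Answer: 2,0

Derivation:
After 1 (k): row=0 col=0 char='s'
After 2 (l): row=0 col=1 char='u'
After 3 ($): row=0 col=18 char='w'
After 4 (j): row=1 col=14 char='g'
After 5 (b): row=1 col=12 char='d'
After 6 (j): row=2 col=12 char='_'
After 7 (k): row=1 col=12 char='d'
After 8 (j): row=2 col=12 char='_'
After 9 (j): row=2 col=12 char='_'
After 10 (l): row=2 col=13 char='r'
After 11 (w): row=2 col=13 char='r'
After 12 (0): row=2 col=0 char='t'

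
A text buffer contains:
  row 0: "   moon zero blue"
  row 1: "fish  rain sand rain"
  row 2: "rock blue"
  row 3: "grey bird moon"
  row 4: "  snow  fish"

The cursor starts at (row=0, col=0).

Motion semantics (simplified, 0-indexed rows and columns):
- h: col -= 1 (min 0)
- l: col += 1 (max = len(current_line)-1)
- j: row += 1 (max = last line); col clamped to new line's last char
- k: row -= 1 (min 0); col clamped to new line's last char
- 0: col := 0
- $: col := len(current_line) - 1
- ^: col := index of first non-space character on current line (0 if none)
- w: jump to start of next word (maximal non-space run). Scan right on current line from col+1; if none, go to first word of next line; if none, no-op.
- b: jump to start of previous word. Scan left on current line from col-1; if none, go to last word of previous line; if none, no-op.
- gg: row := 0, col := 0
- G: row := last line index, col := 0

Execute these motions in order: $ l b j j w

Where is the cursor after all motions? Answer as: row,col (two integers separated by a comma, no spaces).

After 1 ($): row=0 col=16 char='e'
After 2 (l): row=0 col=16 char='e'
After 3 (b): row=0 col=13 char='b'
After 4 (j): row=1 col=13 char='n'
After 5 (j): row=2 col=8 char='e'
After 6 (w): row=3 col=0 char='g'

Answer: 3,0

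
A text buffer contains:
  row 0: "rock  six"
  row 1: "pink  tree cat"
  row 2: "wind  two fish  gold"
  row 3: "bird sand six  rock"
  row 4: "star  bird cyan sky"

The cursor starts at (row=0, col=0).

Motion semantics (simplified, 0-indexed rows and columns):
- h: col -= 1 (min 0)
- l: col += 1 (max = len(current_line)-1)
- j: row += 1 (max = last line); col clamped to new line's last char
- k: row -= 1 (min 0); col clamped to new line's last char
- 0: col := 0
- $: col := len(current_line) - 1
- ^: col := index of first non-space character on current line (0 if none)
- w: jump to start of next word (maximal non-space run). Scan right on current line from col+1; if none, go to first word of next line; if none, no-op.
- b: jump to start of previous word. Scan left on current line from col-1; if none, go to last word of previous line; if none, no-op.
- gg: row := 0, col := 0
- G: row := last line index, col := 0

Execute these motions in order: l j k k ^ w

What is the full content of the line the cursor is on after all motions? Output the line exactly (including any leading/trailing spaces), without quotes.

After 1 (l): row=0 col=1 char='o'
After 2 (j): row=1 col=1 char='i'
After 3 (k): row=0 col=1 char='o'
After 4 (k): row=0 col=1 char='o'
After 5 (^): row=0 col=0 char='r'
After 6 (w): row=0 col=6 char='s'

Answer: rock  six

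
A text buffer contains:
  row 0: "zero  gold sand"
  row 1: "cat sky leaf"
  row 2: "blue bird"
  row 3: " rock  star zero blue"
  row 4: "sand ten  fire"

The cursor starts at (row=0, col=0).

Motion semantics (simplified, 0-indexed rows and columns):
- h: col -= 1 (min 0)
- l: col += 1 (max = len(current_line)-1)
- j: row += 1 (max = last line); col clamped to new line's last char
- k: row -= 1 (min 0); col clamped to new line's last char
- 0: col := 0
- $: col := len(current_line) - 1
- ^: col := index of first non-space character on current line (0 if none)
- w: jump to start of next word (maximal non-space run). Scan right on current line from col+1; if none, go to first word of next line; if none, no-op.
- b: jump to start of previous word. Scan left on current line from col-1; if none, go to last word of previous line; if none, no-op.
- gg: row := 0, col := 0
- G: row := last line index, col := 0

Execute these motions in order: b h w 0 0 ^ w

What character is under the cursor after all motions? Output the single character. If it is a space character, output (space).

Answer: g

Derivation:
After 1 (b): row=0 col=0 char='z'
After 2 (h): row=0 col=0 char='z'
After 3 (w): row=0 col=6 char='g'
After 4 (0): row=0 col=0 char='z'
After 5 (0): row=0 col=0 char='z'
After 6 (^): row=0 col=0 char='z'
After 7 (w): row=0 col=6 char='g'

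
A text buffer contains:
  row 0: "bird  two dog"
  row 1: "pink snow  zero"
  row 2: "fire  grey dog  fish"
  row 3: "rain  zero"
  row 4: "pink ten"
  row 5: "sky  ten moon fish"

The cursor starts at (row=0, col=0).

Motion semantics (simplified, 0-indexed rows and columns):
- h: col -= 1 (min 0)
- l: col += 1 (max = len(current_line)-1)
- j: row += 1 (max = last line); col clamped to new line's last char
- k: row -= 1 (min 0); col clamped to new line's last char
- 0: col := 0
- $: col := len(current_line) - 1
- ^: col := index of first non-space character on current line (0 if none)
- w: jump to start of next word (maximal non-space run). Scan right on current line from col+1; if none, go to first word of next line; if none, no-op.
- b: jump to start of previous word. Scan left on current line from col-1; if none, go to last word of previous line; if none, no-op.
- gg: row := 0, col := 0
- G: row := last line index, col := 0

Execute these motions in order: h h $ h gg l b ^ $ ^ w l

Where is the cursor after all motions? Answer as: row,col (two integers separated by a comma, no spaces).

After 1 (h): row=0 col=0 char='b'
After 2 (h): row=0 col=0 char='b'
After 3 ($): row=0 col=12 char='g'
After 4 (h): row=0 col=11 char='o'
After 5 (gg): row=0 col=0 char='b'
After 6 (l): row=0 col=1 char='i'
After 7 (b): row=0 col=0 char='b'
After 8 (^): row=0 col=0 char='b'
After 9 ($): row=0 col=12 char='g'
After 10 (^): row=0 col=0 char='b'
After 11 (w): row=0 col=6 char='t'
After 12 (l): row=0 col=7 char='w'

Answer: 0,7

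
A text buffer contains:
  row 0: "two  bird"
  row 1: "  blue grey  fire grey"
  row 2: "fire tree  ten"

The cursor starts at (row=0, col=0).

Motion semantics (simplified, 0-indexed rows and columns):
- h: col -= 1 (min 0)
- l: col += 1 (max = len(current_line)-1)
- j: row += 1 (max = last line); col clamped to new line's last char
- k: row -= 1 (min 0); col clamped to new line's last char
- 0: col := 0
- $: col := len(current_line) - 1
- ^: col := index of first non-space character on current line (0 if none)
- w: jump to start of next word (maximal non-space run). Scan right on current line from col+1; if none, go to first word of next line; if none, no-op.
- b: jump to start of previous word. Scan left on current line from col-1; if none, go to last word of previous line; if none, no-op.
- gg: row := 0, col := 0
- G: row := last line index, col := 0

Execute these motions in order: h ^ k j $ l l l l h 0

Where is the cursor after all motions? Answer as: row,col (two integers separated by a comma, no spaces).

Answer: 1,0

Derivation:
After 1 (h): row=0 col=0 char='t'
After 2 (^): row=0 col=0 char='t'
After 3 (k): row=0 col=0 char='t'
After 4 (j): row=1 col=0 char='_'
After 5 ($): row=1 col=21 char='y'
After 6 (l): row=1 col=21 char='y'
After 7 (l): row=1 col=21 char='y'
After 8 (l): row=1 col=21 char='y'
After 9 (l): row=1 col=21 char='y'
After 10 (h): row=1 col=20 char='e'
After 11 (0): row=1 col=0 char='_'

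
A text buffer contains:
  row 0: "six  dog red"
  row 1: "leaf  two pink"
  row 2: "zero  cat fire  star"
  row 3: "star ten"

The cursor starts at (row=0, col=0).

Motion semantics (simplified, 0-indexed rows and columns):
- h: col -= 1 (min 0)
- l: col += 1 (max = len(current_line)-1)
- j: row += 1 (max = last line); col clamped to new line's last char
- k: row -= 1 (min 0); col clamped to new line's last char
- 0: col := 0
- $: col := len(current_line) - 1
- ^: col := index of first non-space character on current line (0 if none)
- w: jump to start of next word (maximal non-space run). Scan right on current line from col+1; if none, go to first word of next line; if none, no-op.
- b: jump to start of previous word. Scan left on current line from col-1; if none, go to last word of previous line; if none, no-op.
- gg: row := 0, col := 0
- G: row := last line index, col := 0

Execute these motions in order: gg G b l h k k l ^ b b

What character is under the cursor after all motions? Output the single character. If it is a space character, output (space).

Answer: s

Derivation:
After 1 (gg): row=0 col=0 char='s'
After 2 (G): row=3 col=0 char='s'
After 3 (b): row=2 col=16 char='s'
After 4 (l): row=2 col=17 char='t'
After 5 (h): row=2 col=16 char='s'
After 6 (k): row=1 col=13 char='k'
After 7 (k): row=0 col=11 char='d'
After 8 (l): row=0 col=11 char='d'
After 9 (^): row=0 col=0 char='s'
After 10 (b): row=0 col=0 char='s'
After 11 (b): row=0 col=0 char='s'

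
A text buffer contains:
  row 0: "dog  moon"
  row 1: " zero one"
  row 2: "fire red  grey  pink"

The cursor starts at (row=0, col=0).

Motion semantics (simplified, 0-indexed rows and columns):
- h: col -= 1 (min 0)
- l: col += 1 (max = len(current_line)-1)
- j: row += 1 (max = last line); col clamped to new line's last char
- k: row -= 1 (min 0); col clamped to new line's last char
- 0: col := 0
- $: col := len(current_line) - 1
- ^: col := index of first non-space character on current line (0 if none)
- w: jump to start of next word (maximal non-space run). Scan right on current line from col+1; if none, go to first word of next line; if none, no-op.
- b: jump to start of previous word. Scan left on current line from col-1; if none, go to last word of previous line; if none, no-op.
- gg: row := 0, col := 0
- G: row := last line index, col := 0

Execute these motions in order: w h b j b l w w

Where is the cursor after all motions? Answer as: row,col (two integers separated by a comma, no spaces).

Answer: 1,6

Derivation:
After 1 (w): row=0 col=5 char='m'
After 2 (h): row=0 col=4 char='_'
After 3 (b): row=0 col=0 char='d'
After 4 (j): row=1 col=0 char='_'
After 5 (b): row=0 col=5 char='m'
After 6 (l): row=0 col=6 char='o'
After 7 (w): row=1 col=1 char='z'
After 8 (w): row=1 col=6 char='o'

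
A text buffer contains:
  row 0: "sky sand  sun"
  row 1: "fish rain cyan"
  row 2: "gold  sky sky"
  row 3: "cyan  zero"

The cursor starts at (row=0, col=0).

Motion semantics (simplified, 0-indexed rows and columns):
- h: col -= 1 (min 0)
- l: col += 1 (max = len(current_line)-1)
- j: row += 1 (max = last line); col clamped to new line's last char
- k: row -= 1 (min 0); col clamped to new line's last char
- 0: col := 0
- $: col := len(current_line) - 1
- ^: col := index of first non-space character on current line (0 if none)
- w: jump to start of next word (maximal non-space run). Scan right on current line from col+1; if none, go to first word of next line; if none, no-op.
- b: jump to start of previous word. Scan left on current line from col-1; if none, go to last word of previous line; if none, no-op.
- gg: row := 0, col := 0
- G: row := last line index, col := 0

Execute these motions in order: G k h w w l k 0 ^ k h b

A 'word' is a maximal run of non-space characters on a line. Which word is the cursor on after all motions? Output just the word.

Answer: sky

Derivation:
After 1 (G): row=3 col=0 char='c'
After 2 (k): row=2 col=0 char='g'
After 3 (h): row=2 col=0 char='g'
After 4 (w): row=2 col=6 char='s'
After 5 (w): row=2 col=10 char='s'
After 6 (l): row=2 col=11 char='k'
After 7 (k): row=1 col=11 char='y'
After 8 (0): row=1 col=0 char='f'
After 9 (^): row=1 col=0 char='f'
After 10 (k): row=0 col=0 char='s'
After 11 (h): row=0 col=0 char='s'
After 12 (b): row=0 col=0 char='s'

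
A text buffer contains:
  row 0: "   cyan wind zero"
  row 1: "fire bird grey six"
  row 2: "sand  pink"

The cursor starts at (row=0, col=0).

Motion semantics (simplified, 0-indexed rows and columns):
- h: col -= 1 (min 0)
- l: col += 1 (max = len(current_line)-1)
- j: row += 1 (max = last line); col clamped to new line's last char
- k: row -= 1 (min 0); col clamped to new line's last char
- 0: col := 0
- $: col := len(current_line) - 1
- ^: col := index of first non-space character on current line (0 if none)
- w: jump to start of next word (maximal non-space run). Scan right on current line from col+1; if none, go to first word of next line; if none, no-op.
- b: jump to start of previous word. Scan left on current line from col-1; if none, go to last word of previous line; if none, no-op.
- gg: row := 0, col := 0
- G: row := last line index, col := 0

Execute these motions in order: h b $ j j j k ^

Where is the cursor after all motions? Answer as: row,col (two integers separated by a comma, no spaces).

After 1 (h): row=0 col=0 char='_'
After 2 (b): row=0 col=0 char='_'
After 3 ($): row=0 col=16 char='o'
After 4 (j): row=1 col=16 char='i'
After 5 (j): row=2 col=9 char='k'
After 6 (j): row=2 col=9 char='k'
After 7 (k): row=1 col=9 char='_'
After 8 (^): row=1 col=0 char='f'

Answer: 1,0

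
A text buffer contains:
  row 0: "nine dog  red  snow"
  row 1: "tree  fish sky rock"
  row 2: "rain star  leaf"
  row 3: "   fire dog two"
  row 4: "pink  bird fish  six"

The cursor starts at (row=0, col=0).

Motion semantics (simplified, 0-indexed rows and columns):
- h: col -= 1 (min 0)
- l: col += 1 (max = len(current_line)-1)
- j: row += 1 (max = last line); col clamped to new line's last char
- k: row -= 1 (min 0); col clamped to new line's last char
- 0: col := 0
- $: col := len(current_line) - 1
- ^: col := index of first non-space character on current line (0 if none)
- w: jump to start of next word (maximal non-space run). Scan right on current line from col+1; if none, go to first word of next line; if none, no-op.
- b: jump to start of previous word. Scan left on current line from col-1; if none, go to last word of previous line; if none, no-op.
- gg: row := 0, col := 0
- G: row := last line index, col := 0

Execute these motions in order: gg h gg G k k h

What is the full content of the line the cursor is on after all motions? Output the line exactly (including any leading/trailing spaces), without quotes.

Answer: rain star  leaf

Derivation:
After 1 (gg): row=0 col=0 char='n'
After 2 (h): row=0 col=0 char='n'
After 3 (gg): row=0 col=0 char='n'
After 4 (G): row=4 col=0 char='p'
After 5 (k): row=3 col=0 char='_'
After 6 (k): row=2 col=0 char='r'
After 7 (h): row=2 col=0 char='r'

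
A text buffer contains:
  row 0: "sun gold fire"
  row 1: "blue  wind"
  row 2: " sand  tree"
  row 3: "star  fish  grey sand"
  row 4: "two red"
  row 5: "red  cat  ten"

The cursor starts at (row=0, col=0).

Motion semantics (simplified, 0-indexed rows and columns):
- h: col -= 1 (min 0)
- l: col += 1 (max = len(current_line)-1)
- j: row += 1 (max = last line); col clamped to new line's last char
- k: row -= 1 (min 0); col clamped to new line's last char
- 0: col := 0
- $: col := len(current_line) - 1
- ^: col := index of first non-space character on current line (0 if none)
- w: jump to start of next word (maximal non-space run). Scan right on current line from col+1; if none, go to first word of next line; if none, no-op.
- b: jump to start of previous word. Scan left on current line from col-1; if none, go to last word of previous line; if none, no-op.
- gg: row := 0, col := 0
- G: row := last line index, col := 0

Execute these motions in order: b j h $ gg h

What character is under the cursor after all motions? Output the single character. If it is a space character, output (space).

After 1 (b): row=0 col=0 char='s'
After 2 (j): row=1 col=0 char='b'
After 3 (h): row=1 col=0 char='b'
After 4 ($): row=1 col=9 char='d'
After 5 (gg): row=0 col=0 char='s'
After 6 (h): row=0 col=0 char='s'

Answer: s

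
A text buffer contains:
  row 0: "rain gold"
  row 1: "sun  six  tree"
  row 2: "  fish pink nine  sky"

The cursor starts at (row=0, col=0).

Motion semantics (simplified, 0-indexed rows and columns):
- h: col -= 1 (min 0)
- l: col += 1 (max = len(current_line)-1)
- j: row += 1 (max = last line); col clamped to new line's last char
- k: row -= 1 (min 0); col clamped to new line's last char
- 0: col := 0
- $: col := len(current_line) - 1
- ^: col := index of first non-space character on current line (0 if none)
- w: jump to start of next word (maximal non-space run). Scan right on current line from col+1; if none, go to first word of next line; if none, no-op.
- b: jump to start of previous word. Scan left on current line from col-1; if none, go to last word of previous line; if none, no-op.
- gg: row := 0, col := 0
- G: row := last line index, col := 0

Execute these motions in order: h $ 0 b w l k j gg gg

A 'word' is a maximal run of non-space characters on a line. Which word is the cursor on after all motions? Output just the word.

Answer: rain

Derivation:
After 1 (h): row=0 col=0 char='r'
After 2 ($): row=0 col=8 char='d'
After 3 (0): row=0 col=0 char='r'
After 4 (b): row=0 col=0 char='r'
After 5 (w): row=0 col=5 char='g'
After 6 (l): row=0 col=6 char='o'
After 7 (k): row=0 col=6 char='o'
After 8 (j): row=1 col=6 char='i'
After 9 (gg): row=0 col=0 char='r'
After 10 (gg): row=0 col=0 char='r'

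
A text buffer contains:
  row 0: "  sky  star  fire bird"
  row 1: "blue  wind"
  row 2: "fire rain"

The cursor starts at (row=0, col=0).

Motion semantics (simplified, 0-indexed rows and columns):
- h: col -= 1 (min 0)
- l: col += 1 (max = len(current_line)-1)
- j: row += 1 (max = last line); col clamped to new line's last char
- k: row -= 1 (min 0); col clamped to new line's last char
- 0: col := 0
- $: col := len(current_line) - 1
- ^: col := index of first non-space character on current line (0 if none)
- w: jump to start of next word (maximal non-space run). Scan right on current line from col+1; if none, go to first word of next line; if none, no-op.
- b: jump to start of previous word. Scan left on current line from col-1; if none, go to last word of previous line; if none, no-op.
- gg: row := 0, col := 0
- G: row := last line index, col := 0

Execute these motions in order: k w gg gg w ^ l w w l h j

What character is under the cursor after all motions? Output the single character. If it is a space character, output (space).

Answer: d

Derivation:
After 1 (k): row=0 col=0 char='_'
After 2 (w): row=0 col=2 char='s'
After 3 (gg): row=0 col=0 char='_'
After 4 (gg): row=0 col=0 char='_'
After 5 (w): row=0 col=2 char='s'
After 6 (^): row=0 col=2 char='s'
After 7 (l): row=0 col=3 char='k'
After 8 (w): row=0 col=7 char='s'
After 9 (w): row=0 col=13 char='f'
After 10 (l): row=0 col=14 char='i'
After 11 (h): row=0 col=13 char='f'
After 12 (j): row=1 col=9 char='d'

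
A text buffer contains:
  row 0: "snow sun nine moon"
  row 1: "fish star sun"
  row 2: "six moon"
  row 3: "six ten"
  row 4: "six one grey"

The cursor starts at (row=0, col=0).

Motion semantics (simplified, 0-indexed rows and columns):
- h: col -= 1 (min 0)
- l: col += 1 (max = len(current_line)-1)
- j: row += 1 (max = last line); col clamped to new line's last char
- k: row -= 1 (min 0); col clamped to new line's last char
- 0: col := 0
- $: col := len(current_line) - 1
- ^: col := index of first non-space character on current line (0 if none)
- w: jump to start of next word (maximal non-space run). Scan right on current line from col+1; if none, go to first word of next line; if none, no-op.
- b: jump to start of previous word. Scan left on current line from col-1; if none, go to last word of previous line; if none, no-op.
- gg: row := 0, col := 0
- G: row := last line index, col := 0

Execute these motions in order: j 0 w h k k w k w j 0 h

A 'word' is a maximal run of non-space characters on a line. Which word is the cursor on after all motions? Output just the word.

After 1 (j): row=1 col=0 char='f'
After 2 (0): row=1 col=0 char='f'
After 3 (w): row=1 col=5 char='s'
After 4 (h): row=1 col=4 char='_'
After 5 (k): row=0 col=4 char='_'
After 6 (k): row=0 col=4 char='_'
After 7 (w): row=0 col=5 char='s'
After 8 (k): row=0 col=5 char='s'
After 9 (w): row=0 col=9 char='n'
After 10 (j): row=1 col=9 char='_'
After 11 (0): row=1 col=0 char='f'
After 12 (h): row=1 col=0 char='f'

Answer: fish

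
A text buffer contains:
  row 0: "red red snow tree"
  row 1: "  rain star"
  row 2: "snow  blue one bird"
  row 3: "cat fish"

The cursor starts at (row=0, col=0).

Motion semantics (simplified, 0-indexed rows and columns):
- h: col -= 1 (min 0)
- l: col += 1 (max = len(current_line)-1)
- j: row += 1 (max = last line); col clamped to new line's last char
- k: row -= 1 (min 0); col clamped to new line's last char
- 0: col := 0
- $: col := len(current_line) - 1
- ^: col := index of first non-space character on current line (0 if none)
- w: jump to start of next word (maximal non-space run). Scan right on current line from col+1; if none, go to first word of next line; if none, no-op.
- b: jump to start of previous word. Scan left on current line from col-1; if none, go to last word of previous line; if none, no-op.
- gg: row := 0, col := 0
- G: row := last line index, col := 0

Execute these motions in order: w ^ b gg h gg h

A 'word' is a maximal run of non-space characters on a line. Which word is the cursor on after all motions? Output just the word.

Answer: red

Derivation:
After 1 (w): row=0 col=4 char='r'
After 2 (^): row=0 col=0 char='r'
After 3 (b): row=0 col=0 char='r'
After 4 (gg): row=0 col=0 char='r'
After 5 (h): row=0 col=0 char='r'
After 6 (gg): row=0 col=0 char='r'
After 7 (h): row=0 col=0 char='r'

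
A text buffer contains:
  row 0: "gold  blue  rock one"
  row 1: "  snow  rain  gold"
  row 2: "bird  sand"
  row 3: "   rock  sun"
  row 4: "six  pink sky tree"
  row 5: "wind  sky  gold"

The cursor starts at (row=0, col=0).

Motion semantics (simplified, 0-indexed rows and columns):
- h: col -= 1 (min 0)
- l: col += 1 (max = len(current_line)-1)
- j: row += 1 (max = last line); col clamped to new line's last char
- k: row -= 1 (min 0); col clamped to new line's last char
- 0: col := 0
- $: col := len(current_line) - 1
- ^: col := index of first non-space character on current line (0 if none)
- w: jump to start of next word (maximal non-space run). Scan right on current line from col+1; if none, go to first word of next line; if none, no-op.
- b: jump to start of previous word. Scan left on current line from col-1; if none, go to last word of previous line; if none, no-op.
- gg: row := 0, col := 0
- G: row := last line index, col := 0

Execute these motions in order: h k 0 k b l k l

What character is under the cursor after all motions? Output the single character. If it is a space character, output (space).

After 1 (h): row=0 col=0 char='g'
After 2 (k): row=0 col=0 char='g'
After 3 (0): row=0 col=0 char='g'
After 4 (k): row=0 col=0 char='g'
After 5 (b): row=0 col=0 char='g'
After 6 (l): row=0 col=1 char='o'
After 7 (k): row=0 col=1 char='o'
After 8 (l): row=0 col=2 char='l'

Answer: l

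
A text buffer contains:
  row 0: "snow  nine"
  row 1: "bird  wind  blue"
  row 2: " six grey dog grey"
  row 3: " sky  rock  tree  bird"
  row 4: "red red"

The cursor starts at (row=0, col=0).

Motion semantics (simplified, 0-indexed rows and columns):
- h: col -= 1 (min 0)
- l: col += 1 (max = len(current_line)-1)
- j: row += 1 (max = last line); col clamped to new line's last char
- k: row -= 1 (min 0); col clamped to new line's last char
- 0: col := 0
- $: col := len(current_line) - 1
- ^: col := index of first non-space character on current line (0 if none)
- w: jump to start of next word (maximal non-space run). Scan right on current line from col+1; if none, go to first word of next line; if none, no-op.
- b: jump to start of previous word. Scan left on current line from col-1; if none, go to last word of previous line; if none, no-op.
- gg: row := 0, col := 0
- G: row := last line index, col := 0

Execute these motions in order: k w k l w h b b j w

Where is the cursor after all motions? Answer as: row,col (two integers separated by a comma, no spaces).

Answer: 1,6

Derivation:
After 1 (k): row=0 col=0 char='s'
After 2 (w): row=0 col=6 char='n'
After 3 (k): row=0 col=6 char='n'
After 4 (l): row=0 col=7 char='i'
After 5 (w): row=1 col=0 char='b'
After 6 (h): row=1 col=0 char='b'
After 7 (b): row=0 col=6 char='n'
After 8 (b): row=0 col=0 char='s'
After 9 (j): row=1 col=0 char='b'
After 10 (w): row=1 col=6 char='w'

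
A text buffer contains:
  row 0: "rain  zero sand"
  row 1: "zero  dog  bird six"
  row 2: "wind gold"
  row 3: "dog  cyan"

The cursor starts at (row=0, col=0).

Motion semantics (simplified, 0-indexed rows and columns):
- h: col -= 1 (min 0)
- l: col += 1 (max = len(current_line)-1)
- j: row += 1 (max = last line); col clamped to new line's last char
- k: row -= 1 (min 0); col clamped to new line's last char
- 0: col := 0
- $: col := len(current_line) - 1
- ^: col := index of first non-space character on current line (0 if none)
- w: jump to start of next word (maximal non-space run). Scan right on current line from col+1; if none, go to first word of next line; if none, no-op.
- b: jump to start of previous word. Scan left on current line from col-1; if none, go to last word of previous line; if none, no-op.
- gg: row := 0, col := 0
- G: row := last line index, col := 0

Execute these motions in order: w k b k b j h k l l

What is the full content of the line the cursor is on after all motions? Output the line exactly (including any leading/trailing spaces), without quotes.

Answer: rain  zero sand

Derivation:
After 1 (w): row=0 col=6 char='z'
After 2 (k): row=0 col=6 char='z'
After 3 (b): row=0 col=0 char='r'
After 4 (k): row=0 col=0 char='r'
After 5 (b): row=0 col=0 char='r'
After 6 (j): row=1 col=0 char='z'
After 7 (h): row=1 col=0 char='z'
After 8 (k): row=0 col=0 char='r'
After 9 (l): row=0 col=1 char='a'
After 10 (l): row=0 col=2 char='i'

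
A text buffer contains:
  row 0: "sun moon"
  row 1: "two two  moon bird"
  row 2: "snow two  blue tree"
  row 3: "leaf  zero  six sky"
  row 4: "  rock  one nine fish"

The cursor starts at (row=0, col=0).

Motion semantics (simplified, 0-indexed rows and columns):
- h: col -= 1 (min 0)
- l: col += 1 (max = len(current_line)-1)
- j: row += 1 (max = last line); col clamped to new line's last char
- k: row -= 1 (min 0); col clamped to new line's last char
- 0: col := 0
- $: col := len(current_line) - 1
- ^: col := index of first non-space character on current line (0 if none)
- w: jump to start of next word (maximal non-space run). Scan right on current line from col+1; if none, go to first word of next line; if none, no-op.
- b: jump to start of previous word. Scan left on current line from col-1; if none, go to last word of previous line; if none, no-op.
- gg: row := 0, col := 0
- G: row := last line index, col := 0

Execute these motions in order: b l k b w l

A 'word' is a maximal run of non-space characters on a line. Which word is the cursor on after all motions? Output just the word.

After 1 (b): row=0 col=0 char='s'
After 2 (l): row=0 col=1 char='u'
After 3 (k): row=0 col=1 char='u'
After 4 (b): row=0 col=0 char='s'
After 5 (w): row=0 col=4 char='m'
After 6 (l): row=0 col=5 char='o'

Answer: moon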